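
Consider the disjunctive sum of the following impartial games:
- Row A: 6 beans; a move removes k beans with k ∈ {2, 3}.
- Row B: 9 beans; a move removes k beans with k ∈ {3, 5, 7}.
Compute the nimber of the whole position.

Grundy values for row A (subtraction set {2, 3}):
g(0) = mex{} = 0
g(1) = mex{} = 0
g(2) = mex{0} = 1
g(3) = mex{0} = 1
g(4) = mex{0,1} = 2
g(5) = mex{1} = 0
g(6) = mex{1,2} = 0
So g(6) = 0.
Build the Grundy sequence for row B with g(k) = mex{g(k−s) : s ∈ {3, 5, 7}, s ≤ k}:
k:     0  1  2  3  4  5  6  7  8  9
g(k):  0  0  0  1  1  1  2  2  2  3
So g(9) = 3.
The value of a disjunctive sum is the nim-sum of the parts.
Combined value = 0 ⊕ 3 = 3.

3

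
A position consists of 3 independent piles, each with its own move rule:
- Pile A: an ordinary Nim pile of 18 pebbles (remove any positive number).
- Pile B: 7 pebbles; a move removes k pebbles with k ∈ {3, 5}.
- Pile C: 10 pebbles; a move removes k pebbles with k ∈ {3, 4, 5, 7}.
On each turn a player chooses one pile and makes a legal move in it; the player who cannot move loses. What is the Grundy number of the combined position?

Pile A is a plain Nim pile of size 18, so its Grundy value is 18.
Build the Grundy sequence for pile B with g(k) = mex{g(k−s) : s ∈ {3, 5}, s ≤ k}:
k:     0  1  2  3  4  5  6  7
g(k):  0  0  0  1  1  1  2  2
So g(7) = 2.
Grundy values for pile C (subtraction set {3, 4, 5, 7}):
g(0) = mex{} = 0
g(1) = mex{} = 0
g(2) = mex{} = 0
g(3) = mex{0} = 1
g(4) = mex{0} = 1
g(5) = mex{0} = 1
g(6) = mex{0,1} = 2
g(7) = mex{0,1} = 2
g(8) = mex{0,1} = 2
g(9) = mex{0,1,2} = 3
g(10) = mex{1,2} = 0
So g(10) = 0.
By the Sprague-Grundy theorem, the Grundy value of a sum of independent games is the XOR of the component values.
Combined value = 18 XOR 2 XOR 0 = 16.

16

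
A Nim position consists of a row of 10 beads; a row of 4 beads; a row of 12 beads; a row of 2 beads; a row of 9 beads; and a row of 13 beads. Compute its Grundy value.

In binary:
  1010  (10)
  0100  (4)
  1100  (12)
  0010  (2)
  1001  (9)
  1101  (13)
  ----
  0100  (4)

4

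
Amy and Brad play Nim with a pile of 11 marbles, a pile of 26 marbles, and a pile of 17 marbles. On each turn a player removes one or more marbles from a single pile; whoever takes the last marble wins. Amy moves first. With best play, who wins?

Nim-sum: 11 ⊕ 26 ⊕ 17 = 0.
The nim-sum is 0, so this is a P-position: the player to move is in a losing position under optimal play; Amy is about to move from it and so loses — Brad wins.

Brad wins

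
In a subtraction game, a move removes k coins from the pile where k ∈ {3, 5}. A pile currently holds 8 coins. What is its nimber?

Grundy values for subtraction set {3, 5}:
k:     0  1  2  3  4  5  6  7  8
g(k):  0  0  0  1  1  1  2  2  0
So g(8) = 0.

0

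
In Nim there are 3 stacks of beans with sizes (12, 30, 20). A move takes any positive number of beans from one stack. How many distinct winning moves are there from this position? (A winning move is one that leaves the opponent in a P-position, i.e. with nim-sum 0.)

Nim-sum: 12 XOR 30 XOR 20 = 6.
The overall nim-sum is X = 6. A stack of size p has a winning move iff p XOR X < p (reduce it to p XOR X).
  12: 12 XOR 6 = 10 < 12 — winning move (to 10).
  30: 30 XOR 6 = 24 < 30 — winning move (to 24).
  20: 20 XOR 6 = 18 < 20 — winning move (to 18).
That gives 3 winning moves.

3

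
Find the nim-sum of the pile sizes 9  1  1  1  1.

Nim-sum: 9 ⊕ 1 ⊕ 1 ⊕ 1 ⊕ 1 = 9.

9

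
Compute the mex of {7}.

0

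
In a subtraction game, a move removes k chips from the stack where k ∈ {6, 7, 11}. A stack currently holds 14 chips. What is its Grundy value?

2

Grundy values for subtraction set {6, 7, 11}:
g(0) = mex{} = 0
g(1) = mex{} = 0
g(2) = mex{} = 0
g(3) = mex{} = 0
g(4) = mex{} = 0
g(5) = mex{} = 0
g(6) = mex{0} = 1
g(7) = mex{0} = 1
g(8) = mex{0} = 1
g(9) = mex{0} = 1
g(10) = mex{0} = 1
g(11) = mex{0} = 1
g(12) = mex{0,1} = 2
g(13) = mex{0,1} = 2
g(14) = mex{0,1} = 2
So g(14) = 2.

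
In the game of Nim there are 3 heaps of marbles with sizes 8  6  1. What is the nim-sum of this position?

Nim-sum: 8 ^ 6 ^ 1 = 15.

15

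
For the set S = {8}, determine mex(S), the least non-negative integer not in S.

0 is not in the set, so the mex is 0.

0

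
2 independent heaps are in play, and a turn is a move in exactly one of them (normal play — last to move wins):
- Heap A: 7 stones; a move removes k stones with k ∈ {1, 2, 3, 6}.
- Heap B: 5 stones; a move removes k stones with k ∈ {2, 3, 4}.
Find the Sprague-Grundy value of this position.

1

For heap A, compute g(0), g(1), … with moves {1, 2, 3, 6}:
g(0) = mex{} = 0
g(1) = mex{0} = 1
g(2) = mex{0,1} = 2
g(3) = mex{0,1,2} = 3
g(4) = mex{1,2,3} = 0
g(5) = mex{0,2,3} = 1
g(6) = mex{0,1,3} = 2
g(7) = mex{0,1,2} = 3
So g(7) = 3.
For heap B, compute g(0), g(1), … with moves {2, 3, 4}:
g(0) = mex{} = 0
g(1) = mex{} = 0
g(2) = mex{0} = 1
g(3) = mex{0} = 1
g(4) = mex{0,1} = 2
g(5) = mex{0,1} = 2
So g(5) = 2.
By the Sprague-Grundy theorem, the Grundy value of a sum of independent games is the XOR of the component values.
Combined value = 3 XOR 2 = 1.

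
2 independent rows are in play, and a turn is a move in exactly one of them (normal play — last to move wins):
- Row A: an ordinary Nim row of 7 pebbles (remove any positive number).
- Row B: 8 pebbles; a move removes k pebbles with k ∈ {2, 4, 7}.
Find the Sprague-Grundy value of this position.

Row A is a plain Nim row of size 7, so its Grundy value is 7.
Build the Grundy sequence for row B with g(k) = mex{g(k−s) : s ∈ {2, 4, 7}, s ≤ k}:
k:     0  1  2  3  4  5  6  7  8
g(k):  0  0  1  1  2  2  0  3  1
So g(8) = 1.
The value of a disjunctive sum is the nim-sum of the parts.
Combined value = 7 XOR 1 = 6.

6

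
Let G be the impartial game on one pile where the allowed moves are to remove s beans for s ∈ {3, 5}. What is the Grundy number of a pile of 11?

Compute g(0), g(1), … for moves {3, 5}:
g(0) = mex{} = 0
g(1) = mex{} = 0
g(2) = mex{} = 0
g(3) = mex{0} = 1
g(4) = mex{0} = 1
g(5) = mex{0} = 1
g(6) = mex{0,1} = 2
g(7) = mex{0,1} = 2
g(8) = mex{1} = 0
g(9) = mex{1,2} = 0
g(10) = mex{1,2} = 0
g(11) = mex{0,2} = 1
So g(11) = 1.

1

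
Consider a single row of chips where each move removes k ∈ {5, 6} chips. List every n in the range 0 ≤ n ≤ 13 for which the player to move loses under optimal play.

Build the Grundy sequence with g(k) = mex{g(k−s) : s ∈ {5, 6}, s ≤ k}:
g(0) = mex{} = 0
g(1) = mex{} = 0
g(2) = mex{} = 0
g(3) = mex{} = 0
g(4) = mex{} = 0
g(5) = mex{0} = 1
g(6) = mex{0} = 1
g(7) = mex{0} = 1
g(8) = mex{0} = 1
g(9) = mex{0} = 1
g(10) = mex{0,1} = 2
g(11) = mex{1} = 0
g(12) = mex{1} = 0
g(13) = mex{1} = 0
The P-positions (g = 0) in 0..13 are 0, 1, 2, 3, 4, 11, 12, 13.

0, 1, 2, 3, 4, 11, 12, 13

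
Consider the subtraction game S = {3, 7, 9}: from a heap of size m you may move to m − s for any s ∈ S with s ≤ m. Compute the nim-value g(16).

0

Compute g(0), g(1), … for moves {3, 7, 9}:
k:     0  1  2  3  4  5  6  7  8  9 10 11 12 13 14 15 16
g(k):  0  0  0  1  1  1  0  2  2  1  3  3  0  2  0  1  0
So g(16) = 0.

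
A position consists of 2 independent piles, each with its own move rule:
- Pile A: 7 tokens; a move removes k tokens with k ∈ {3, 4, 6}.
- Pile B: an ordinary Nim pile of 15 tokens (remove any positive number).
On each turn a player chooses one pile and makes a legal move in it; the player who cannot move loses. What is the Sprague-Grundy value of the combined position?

For pile A, compute g(0), g(1), … with moves {3, 4, 6}:
g(0) = mex{} = 0
g(1) = mex{} = 0
g(2) = mex{} = 0
g(3) = mex{0} = 1
g(4) = mex{0} = 1
g(5) = mex{0} = 1
g(6) = mex{0,1} = 2
g(7) = mex{0,1} = 2
So g(7) = 2.
Pile B is a plain Nim pile of size 15, so its Grundy value is 15.
The value of a disjunctive sum is the nim-sum of the parts.
Combined value = 2 ⊕ 15 = 13.

13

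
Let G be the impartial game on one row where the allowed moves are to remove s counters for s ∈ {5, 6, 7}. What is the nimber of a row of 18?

Compute g(0), g(1), … for moves {5, 6, 7}:
k:     0  1  2  3  4  5  6  7  8  9 10 11 12 13 14 15 16 17 18
g(k):  0  0  0  0  0  1  1  1  1  1  2  2  0  0  0  0  0  1  1
So g(18) = 1.

1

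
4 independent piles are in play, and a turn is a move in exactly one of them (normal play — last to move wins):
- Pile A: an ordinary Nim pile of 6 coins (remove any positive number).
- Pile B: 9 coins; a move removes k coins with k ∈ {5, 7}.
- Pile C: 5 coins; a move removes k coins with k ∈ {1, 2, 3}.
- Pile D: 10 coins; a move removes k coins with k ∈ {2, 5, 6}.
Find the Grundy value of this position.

Pile A is a plain Nim pile of size 6, so its Grundy value is 6.
Build the Grundy sequence for pile B with g(k) = mex{g(k−s) : s ∈ {5, 7}, s ≤ k}:
k:     0  1  2  3  4  5  6  7  8  9
g(k):  0  0  0  0  0  1  1  1  1  1
So g(9) = 1.
For pile C, compute g(0), g(1), … with moves {1, 2, 3}:
g(0) = mex{} = 0
g(1) = mex{0} = 1
g(2) = mex{0,1} = 2
g(3) = mex{0,1,2} = 3
g(4) = mex{1,2,3} = 0
g(5) = mex{0,2,3} = 1
So g(5) = 1.
Build the Grundy sequence for pile D with g(k) = mex{g(k−s) : s ∈ {2, 5, 6}, s ≤ k}:
k:     0  1  2  3  4  5  6  7  8  9 10
g(k):  0  0  1  1  0  2  1  3  0  2  1
So g(10) = 1.
The value of a disjunctive sum is the nim-sum of the parts.
Combined value = 6 XOR 1 XOR 1 XOR 1 = 7.

7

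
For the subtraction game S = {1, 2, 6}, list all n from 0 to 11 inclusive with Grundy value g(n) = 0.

0, 3, 7, 10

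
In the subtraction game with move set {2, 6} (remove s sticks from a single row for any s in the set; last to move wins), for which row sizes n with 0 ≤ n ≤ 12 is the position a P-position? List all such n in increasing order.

0, 1, 4, 5, 8, 9, 12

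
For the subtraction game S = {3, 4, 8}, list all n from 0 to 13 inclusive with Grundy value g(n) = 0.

0, 1, 2, 7, 12, 13

Build the Grundy sequence with g(k) = mex{g(k−s) : s ∈ {3, 4, 8}, s ≤ k}:
k:     0  1  2  3  4  5  6  7  8  9 10 11 12 13
g(k):  0  0  0  1  1  1  2  0  2  3  1  3  0  0
The P-positions (g = 0) in 0..13 are 0, 1, 2, 7, 12, 13.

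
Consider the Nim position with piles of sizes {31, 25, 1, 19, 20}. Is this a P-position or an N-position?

P-position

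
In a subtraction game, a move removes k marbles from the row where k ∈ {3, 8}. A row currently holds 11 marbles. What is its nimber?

0

Build the Grundy sequence with g(k) = mex{g(k−s) : s ∈ {3, 8}, s ≤ k}:
g(0) = mex{} = 0
g(1) = mex{} = 0
g(2) = mex{} = 0
g(3) = mex{0} = 1
g(4) = mex{0} = 1
g(5) = mex{0} = 1
g(6) = mex{1} = 0
g(7) = mex{1} = 0
g(8) = mex{0,1} = 2
g(9) = mex{0} = 1
g(10) = mex{0} = 1
g(11) = mex{1,2} = 0
So g(11) = 0.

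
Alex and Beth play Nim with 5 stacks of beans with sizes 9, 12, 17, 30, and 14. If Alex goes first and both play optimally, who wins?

Alex wins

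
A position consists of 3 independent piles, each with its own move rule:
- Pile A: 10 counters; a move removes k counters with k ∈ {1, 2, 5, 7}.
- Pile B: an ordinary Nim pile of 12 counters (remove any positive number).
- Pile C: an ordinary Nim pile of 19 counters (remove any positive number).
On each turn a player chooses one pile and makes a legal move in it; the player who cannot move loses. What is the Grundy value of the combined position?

30

Grundy values for pile A (subtraction set {1, 2, 5, 7}):
g(0) = mex{} = 0
g(1) = mex{0} = 1
g(2) = mex{0,1} = 2
g(3) = mex{1,2} = 0
g(4) = mex{0,2} = 1
g(5) = mex{0,1} = 2
g(6) = mex{1,2} = 0
g(7) = mex{0,2} = 1
g(8) = mex{0,1} = 2
g(9) = mex{1,2} = 0
g(10) = mex{0,2} = 1
So g(10) = 1.
Pile B is a plain Nim pile of size 12, so its Grundy value is 12.
Pile C is a plain Nim pile of size 19, so its Grundy value is 19.
The value of a disjunctive sum is the nim-sum of the parts.
Combined value = 1 XOR 12 XOR 19 = 30.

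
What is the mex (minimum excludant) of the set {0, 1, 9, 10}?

2

The values 0, 1 are all present; 2 is the first non-negative integer missing from the set.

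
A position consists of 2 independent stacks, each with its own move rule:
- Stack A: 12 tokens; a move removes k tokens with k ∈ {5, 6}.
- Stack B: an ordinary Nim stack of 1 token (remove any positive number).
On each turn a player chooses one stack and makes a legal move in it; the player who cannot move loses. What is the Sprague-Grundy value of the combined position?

1

For stack A, compute g(0), g(1), … with moves {5, 6}:
k:     0  1  2  3  4  5  6  7  8  9 10 11 12
g(k):  0  0  0  0  0  1  1  1  1  1  2  0  0
So g(12) = 0.
Stack B is a plain Nim stack of size 1, so its Grundy value is 1.
The value of a disjunctive sum is the nim-sum of the parts.
Combined value = 0 ⊕ 1 = 1.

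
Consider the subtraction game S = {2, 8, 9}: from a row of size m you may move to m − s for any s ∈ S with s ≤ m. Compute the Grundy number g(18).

1

Build the Grundy sequence with g(k) = mex{g(k−s) : s ∈ {2, 8, 9}, s ≤ k}:
k:     0  1  2  3  4  5  6  7  8  9 10 11 12 13 14 15 16 17 18
g(k):  0  0  1  1  0  0  1  1  2  2  3  0  2  1  3  0  0  1  1
So g(18) = 1.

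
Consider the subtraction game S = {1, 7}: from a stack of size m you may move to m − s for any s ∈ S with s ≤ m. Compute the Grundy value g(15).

Build the Grundy sequence with g(k) = mex{g(k−s) : s ∈ {1, 7}, s ≤ k}:
k:     0  1  2  3  4  5  6  7  8  9 10 11 12 13 14 15
g(k):  0  1  0  1  0  1  0  1  0  1  0  1  0  1  0  1
So g(15) = 1.

1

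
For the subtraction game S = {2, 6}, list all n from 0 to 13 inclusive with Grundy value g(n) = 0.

Grundy values for subtraction set {2, 6}:
k:     0  1  2  3  4  5  6  7  8  9 10 11 12 13
g(k):  0  0  1  1  0  0  1  1  0  0  1  1  0  0
The P-positions (g = 0) in 0..13 are 0, 1, 4, 5, 8, 9, 12, 13.

0, 1, 4, 5, 8, 9, 12, 13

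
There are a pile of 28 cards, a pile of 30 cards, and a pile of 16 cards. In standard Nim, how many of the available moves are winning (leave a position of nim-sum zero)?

3

Write each in binary and XOR column by column:
  11100  (28)
  11110  (30)
  10000  (16)
  -----
  10010  (18)
The overall nim-sum is X = 18. A pile of size p has a winning move iff p XOR X < p (reduce it to p XOR X).
  28: 28 XOR 18 = 14 < 28 — winning move (to 14).
  30: 30 XOR 18 = 12 < 30 — winning move (to 12).
  16: 16 XOR 18 = 2 < 16 — winning move (to 2).
That gives 3 winning moves.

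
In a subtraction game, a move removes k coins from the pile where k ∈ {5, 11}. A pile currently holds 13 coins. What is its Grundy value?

Grundy values for subtraction set {5, 11}:
g(0) = mex{} = 0
g(1) = mex{} = 0
g(2) = mex{} = 0
g(3) = mex{} = 0
g(4) = mex{} = 0
g(5) = mex{0} = 1
g(6) = mex{0} = 1
g(7) = mex{0} = 1
g(8) = mex{0} = 1
g(9) = mex{0} = 1
g(10) = mex{1} = 0
g(11) = mex{0,1} = 2
g(12) = mex{0,1} = 2
g(13) = mex{0,1} = 2
So g(13) = 2.

2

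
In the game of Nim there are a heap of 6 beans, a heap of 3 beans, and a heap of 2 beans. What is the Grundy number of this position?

7

In binary:
  110  (6)
  011  (3)
  010  (2)
  ---
  111  (7)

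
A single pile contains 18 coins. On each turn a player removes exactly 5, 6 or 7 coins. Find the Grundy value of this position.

1

Build the Grundy sequence with g(k) = mex{g(k−s) : s ∈ {5, 6, 7}, s ≤ k}:
k:     0  1  2  3  4  5  6  7  8  9 10 11 12 13 14 15 16 17 18
g(k):  0  0  0  0  0  1  1  1  1  1  2  2  0  0  0  0  0  1  1
So g(18) = 1.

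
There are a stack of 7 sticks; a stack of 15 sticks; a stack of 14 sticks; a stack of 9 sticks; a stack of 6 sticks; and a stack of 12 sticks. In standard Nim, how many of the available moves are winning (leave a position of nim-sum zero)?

5

Nim-sum: 7 ^ 15 ^ 14 ^ 9 ^ 6 ^ 12 = 5.
The overall nim-sum is X = 5. A stack of size p has a winning move iff p XOR X < p (reduce it to p XOR X).
  7: 7 XOR 5 = 2 < 7 — winning move (to 2).
  15: 15 XOR 5 = 10 < 15 — winning move (to 10).
  14: 14 XOR 5 = 11 < 14 — winning move (to 11).
  9: 9 XOR 5 = 12 ≥ 9 — no move.
  6: 6 XOR 5 = 3 < 6 — winning move (to 3).
  12: 12 XOR 5 = 9 < 12 — winning move (to 9).
That gives 5 winning moves.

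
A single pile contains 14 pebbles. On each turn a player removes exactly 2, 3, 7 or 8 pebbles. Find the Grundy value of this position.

2

Build the Grundy sequence with g(k) = mex{g(k−s) : s ∈ {2, 3, 7, 8}, s ≤ k}:
k:     0  1  2  3  4  5  6  7  8  9 10 11 12 13 14
g(k):  0  0  1  1  2  0  0  1  1  2  0  0  1  1  2
So g(14) = 2.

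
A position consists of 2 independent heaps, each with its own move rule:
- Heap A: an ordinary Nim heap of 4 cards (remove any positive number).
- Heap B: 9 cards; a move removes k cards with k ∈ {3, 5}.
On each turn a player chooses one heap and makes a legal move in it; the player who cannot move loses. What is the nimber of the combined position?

4

Heap A is a plain Nim heap of size 4, so its Grundy value is 4.
Grundy values for heap B (subtraction set {3, 5}):
g(0) = mex{} = 0
g(1) = mex{} = 0
g(2) = mex{} = 0
g(3) = mex{0} = 1
g(4) = mex{0} = 1
g(5) = mex{0} = 1
g(6) = mex{0,1} = 2
g(7) = mex{0,1} = 2
g(8) = mex{1} = 0
g(9) = mex{1,2} = 0
So g(9) = 0.
The value of a disjunctive sum is the nim-sum of the parts.
Combined value = 4 ⊕ 0 = 4.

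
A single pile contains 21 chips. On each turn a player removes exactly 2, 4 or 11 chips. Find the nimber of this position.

1

Build the Grundy sequence with g(k) = mex{g(k−s) : s ∈ {2, 4, 11}, s ≤ k}:
k:     0  1  2  3  4  5  6  7  8  9 10 11 12 13 14 15 16 17 18 19 20 21
g(k):  0  0  1  1  2  2  0  0  1  1  2  2  3  0  0  1  1  2  2  0  0  1
So g(21) = 1.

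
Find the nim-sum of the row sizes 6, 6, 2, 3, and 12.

13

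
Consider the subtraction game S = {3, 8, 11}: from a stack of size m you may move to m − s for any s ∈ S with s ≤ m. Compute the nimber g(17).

3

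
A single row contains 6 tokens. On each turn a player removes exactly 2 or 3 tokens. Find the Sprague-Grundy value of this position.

0

Compute g(0), g(1), … for moves {2, 3}:
k:     0  1  2  3  4  5  6
g(k):  0  0  1  1  2  0  0
So g(6) = 0.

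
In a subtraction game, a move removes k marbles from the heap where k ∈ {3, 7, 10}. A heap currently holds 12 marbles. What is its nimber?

Compute g(0), g(1), … for moves {3, 7, 10}:
g(0) = mex{} = 0
g(1) = mex{} = 0
g(2) = mex{} = 0
g(3) = mex{0} = 1
g(4) = mex{0} = 1
g(5) = mex{0} = 1
g(6) = mex{1} = 0
g(7) = mex{0,1} = 2
g(8) = mex{0,1} = 2
g(9) = mex{0} = 1
g(10) = mex{0,1,2} = 3
g(11) = mex{0,1,2} = 3
g(12) = mex{0,1} = 2
So g(12) = 2.

2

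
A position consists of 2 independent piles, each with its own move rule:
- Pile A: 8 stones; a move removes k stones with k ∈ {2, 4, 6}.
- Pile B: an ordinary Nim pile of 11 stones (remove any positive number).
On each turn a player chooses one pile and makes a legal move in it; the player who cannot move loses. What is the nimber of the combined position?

For pile A, compute g(0), g(1), … with moves {2, 4, 6}:
g(0) = mex{} = 0
g(1) = mex{} = 0
g(2) = mex{0} = 1
g(3) = mex{0} = 1
g(4) = mex{0,1} = 2
g(5) = mex{0,1} = 2
g(6) = mex{0,1,2} = 3
g(7) = mex{0,1,2} = 3
g(8) = mex{1,2,3} = 0
So g(8) = 0.
Pile B is a plain Nim pile of size 11, so its Grundy value is 11.
The value of a disjunctive sum is the nim-sum of the parts.
Combined value = 0 XOR 11 = 11.

11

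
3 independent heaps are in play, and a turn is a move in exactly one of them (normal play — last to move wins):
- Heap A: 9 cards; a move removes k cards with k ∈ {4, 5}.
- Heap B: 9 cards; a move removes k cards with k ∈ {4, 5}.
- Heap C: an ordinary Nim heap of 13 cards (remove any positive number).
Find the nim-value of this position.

13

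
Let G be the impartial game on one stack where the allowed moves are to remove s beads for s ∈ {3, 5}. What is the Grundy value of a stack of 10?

0

Build the Grundy sequence with g(k) = mex{g(k−s) : s ∈ {3, 5}, s ≤ k}:
g(0) = mex{} = 0
g(1) = mex{} = 0
g(2) = mex{} = 0
g(3) = mex{0} = 1
g(4) = mex{0} = 1
g(5) = mex{0} = 1
g(6) = mex{0,1} = 2
g(7) = mex{0,1} = 2
g(8) = mex{1} = 0
g(9) = mex{1,2} = 0
g(10) = mex{1,2} = 0
So g(10) = 0.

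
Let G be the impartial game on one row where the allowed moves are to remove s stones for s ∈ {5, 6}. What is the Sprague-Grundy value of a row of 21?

Compute g(0), g(1), … for moves {5, 6}:
k:     0  1  2  3  4  5  6  7  8  9 10 11 12 13 14 15 16 17 18 19 20 21
g(k):  0  0  0  0  0  1  1  1  1  1  2  0  0  0  0  0  1  1  1  1  1  2
So g(21) = 2.

2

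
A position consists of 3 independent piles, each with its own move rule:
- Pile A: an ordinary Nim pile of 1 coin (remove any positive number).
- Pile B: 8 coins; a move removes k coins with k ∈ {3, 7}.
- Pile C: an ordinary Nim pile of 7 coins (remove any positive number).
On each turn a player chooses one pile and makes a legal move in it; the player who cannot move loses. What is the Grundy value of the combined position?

Pile A is a plain Nim pile of size 1, so its Grundy value is 1.
Build the Grundy sequence for pile B with g(k) = mex{g(k−s) : s ∈ {3, 7}, s ≤ k}:
k:     0  1  2  3  4  5  6  7  8
g(k):  0  0  0  1  1  1  0  2  2
So g(8) = 2.
Pile C is a plain Nim pile of size 7, so its Grundy value is 7.
By the Sprague-Grundy theorem, the Grundy value of a sum of independent games is the XOR of the component values.
Combined value = 1 ⊕ 2 ⊕ 7 = 4.

4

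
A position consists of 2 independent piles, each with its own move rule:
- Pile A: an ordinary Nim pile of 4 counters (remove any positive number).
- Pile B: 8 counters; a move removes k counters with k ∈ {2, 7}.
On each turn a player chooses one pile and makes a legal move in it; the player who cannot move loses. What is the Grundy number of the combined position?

6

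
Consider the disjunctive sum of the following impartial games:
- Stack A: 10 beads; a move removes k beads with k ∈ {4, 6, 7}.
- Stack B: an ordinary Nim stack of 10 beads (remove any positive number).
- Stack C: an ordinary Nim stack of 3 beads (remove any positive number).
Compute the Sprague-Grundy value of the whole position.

11

Grundy values for stack A (subtraction set {4, 6, 7}):
k:     0  1  2  3  4  5  6  7  8  9 10
g(k):  0  0  0  0  1  1  1  1  2  2  2
So g(10) = 2.
Stack B is a plain Nim stack of size 10, so its Grundy value is 10.
Stack C is a plain Nim stack of size 3, so its Grundy value is 3.
By the Sprague-Grundy theorem, the Grundy value of a sum of independent games is the XOR of the component values.
Combined value = 2 XOR 10 XOR 3 = 11.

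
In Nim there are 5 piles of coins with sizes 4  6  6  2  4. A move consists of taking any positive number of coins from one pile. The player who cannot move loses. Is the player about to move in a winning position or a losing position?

Winning position

Nim-sum: 4 XOR 6 XOR 6 XOR 2 XOR 4 = 2.
The nim-sum is 2 ≠ 0, so this is an N-position: the player to move can win.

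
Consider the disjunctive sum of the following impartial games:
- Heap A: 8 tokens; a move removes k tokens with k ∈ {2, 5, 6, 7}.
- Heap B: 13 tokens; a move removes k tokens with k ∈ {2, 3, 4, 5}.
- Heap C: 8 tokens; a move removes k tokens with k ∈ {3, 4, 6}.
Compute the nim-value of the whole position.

Build the Grundy sequence for heap A with g(k) = mex{g(k−s) : s ∈ {2, 5, 6, 7}, s ≤ k}:
g(0) = mex{} = 0
g(1) = mex{} = 0
g(2) = mex{0} = 1
g(3) = mex{0} = 1
g(4) = mex{1} = 0
g(5) = mex{0,1} = 2
g(6) = mex{0} = 1
g(7) = mex{0,1,2} = 3
g(8) = mex{0,1} = 2
So g(8) = 2.
For heap B, compute g(0), g(1), … with moves {2, 3, 4, 5}:
g(0) = mex{} = 0
g(1) = mex{} = 0
g(2) = mex{0} = 1
g(3) = mex{0} = 1
g(4) = mex{0,1} = 2
g(5) = mex{0,1} = 2
g(6) = mex{0,1,2} = 3
g(7) = mex{1,2} = 0
g(8) = mex{1,2,3} = 0
g(9) = mex{0,2,3} = 1
g(10) = mex{0,2,3} = 1
g(11) = mex{0,1,3} = 2
g(12) = mex{0,1} = 2
g(13) = mex{0,1,2} = 3
So g(13) = 3.
Build the Grundy sequence for heap C with g(k) = mex{g(k−s) : s ∈ {3, 4, 6}, s ≤ k}:
k:     0  1  2  3  4  5  6  7  8
g(k):  0  0  0  1  1  1  2  2  2
So g(8) = 2.
The value of a disjunctive sum is the nim-sum of the parts.
Combined value = 2 ⊕ 3 ⊕ 2 = 3.

3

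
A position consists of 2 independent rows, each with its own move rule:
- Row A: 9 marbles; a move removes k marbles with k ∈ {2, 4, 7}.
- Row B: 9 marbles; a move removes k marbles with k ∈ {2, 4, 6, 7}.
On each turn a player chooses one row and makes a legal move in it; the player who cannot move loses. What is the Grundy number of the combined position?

Build the Grundy sequence for row A with g(k) = mex{g(k−s) : s ∈ {2, 4, 7}, s ≤ k}:
g(0) = mex{} = 0
g(1) = mex{} = 0
g(2) = mex{0} = 1
g(3) = mex{0} = 1
g(4) = mex{0,1} = 2
g(5) = mex{0,1} = 2
g(6) = mex{1,2} = 0
g(7) = mex{0,1,2} = 3
g(8) = mex{0,2} = 1
g(9) = mex{1,2,3} = 0
So g(9) = 0.
Grundy values for row B (subtraction set {2, 4, 6, 7}):
k:     0  1  2  3  4  5  6  7  8  9
g(k):  0  0  1  1  2  2  3  3  4  0
So g(9) = 0.
By the Sprague-Grundy theorem, the Grundy value of a sum of independent games is the XOR of the component values.
Combined value = 0 ⊕ 0 = 0.

0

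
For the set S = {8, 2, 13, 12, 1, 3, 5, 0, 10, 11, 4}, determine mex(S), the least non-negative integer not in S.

6

The values 0, 1, 2, 3, 4, 5 are all present; 6 is the first non-negative integer missing from the set.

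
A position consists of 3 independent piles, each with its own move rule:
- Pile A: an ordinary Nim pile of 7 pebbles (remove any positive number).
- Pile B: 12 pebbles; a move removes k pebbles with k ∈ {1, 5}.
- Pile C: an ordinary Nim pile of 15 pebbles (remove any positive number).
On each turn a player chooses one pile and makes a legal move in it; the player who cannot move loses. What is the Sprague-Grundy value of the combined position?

Pile A is a plain Nim pile of size 7, so its Grundy value is 7.
Build the Grundy sequence for pile B with g(k) = mex{g(k−s) : s ∈ {1, 5}, s ≤ k}:
k:     0  1  2  3  4  5  6  7  8  9 10 11 12
g(k):  0  1  0  1  0  1  0  1  0  1  0  1  0
So g(12) = 0.
Pile C is a plain Nim pile of size 15, so its Grundy value is 15.
The value of a disjunctive sum is the nim-sum of the parts.
Combined value = 7 ⊕ 0 ⊕ 15 = 8.

8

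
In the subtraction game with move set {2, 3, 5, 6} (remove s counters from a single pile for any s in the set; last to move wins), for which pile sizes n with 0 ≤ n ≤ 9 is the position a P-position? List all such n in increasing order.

0, 1, 8, 9

Build the Grundy sequence with g(k) = mex{g(k−s) : s ∈ {2, 3, 5, 6}, s ≤ k}:
k:     0  1  2  3  4  5  6  7  8  9
g(k):  0  0  1  1  2  2  3  3  0  0
The P-positions (g = 0) in 0..9 are 0, 1, 8, 9.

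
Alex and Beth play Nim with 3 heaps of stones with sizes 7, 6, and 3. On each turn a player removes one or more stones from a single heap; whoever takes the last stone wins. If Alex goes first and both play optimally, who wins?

Write each in binary and XOR column by column:
  111  (7)
  110  (6)
  011  (3)
  ---
  010  (2)
The nim-sum is 2 ≠ 0, so this is an N-position: the player to move can win; Alex has a winning move.

Alex wins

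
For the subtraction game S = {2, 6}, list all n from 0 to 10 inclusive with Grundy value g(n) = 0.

0, 1, 4, 5, 8, 9

Compute g(0), g(1), … for moves {2, 6}:
k:     0  1  2  3  4  5  6  7  8  9 10
g(k):  0  0  1  1  0  0  1  1  0  0  1
The P-positions (g = 0) in 0..10 are 0, 1, 4, 5, 8, 9.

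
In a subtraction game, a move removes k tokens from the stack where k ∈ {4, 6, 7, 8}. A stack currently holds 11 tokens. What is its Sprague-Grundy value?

Compute g(0), g(1), … for moves {4, 6, 7, 8}:
k:     0  1  2  3  4  5  6  7  8  9 10 11
g(k):  0  0  0  0  1  1  1  1  2  2  2  2
So g(11) = 2.

2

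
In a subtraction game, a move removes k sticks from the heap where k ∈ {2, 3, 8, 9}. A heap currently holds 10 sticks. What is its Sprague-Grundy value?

Grundy values for subtraction set {2, 3, 8, 9}:
g(0) = mex{} = 0
g(1) = mex{} = 0
g(2) = mex{0} = 1
g(3) = mex{0} = 1
g(4) = mex{0,1} = 2
g(5) = mex{1} = 0
g(6) = mex{1,2} = 0
g(7) = mex{0,2} = 1
g(8) = mex{0} = 1
g(9) = mex{0,1} = 2
g(10) = mex{0,1} = 2
So g(10) = 2.

2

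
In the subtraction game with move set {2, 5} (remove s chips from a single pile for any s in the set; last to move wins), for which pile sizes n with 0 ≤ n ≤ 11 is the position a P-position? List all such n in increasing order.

Grundy values for subtraction set {2, 5}:
k:     0  1  2  3  4  5  6  7  8  9 10 11
g(k):  0  0  1  1  0  2  1  0  0  1  1  0
The P-positions (g = 0) in 0..11 are 0, 1, 4, 7, 8, 11.

0, 1, 4, 7, 8, 11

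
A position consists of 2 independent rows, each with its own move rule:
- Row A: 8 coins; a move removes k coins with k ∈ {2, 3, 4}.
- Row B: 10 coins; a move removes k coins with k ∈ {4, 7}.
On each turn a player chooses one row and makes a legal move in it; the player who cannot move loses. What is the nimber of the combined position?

3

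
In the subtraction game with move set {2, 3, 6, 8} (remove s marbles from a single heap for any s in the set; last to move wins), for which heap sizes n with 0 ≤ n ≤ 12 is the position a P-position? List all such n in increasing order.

0, 1, 5, 10

Compute g(0), g(1), … for moves {2, 3, 6, 8}:
g(0) = mex{} = 0
g(1) = mex{} = 0
g(2) = mex{0} = 1
g(3) = mex{0} = 1
g(4) = mex{0,1} = 2
g(5) = mex{1} = 0
g(6) = mex{0,1,2} = 3
g(7) = mex{0,2} = 1
g(8) = mex{0,1,3} = 2
g(9) = mex{0,1,3} = 2
g(10) = mex{1,2} = 0
g(11) = mex{0,1,2} = 3
g(12) = mex{0,2,3} = 1
The P-positions (g = 0) in 0..12 are 0, 1, 5, 10.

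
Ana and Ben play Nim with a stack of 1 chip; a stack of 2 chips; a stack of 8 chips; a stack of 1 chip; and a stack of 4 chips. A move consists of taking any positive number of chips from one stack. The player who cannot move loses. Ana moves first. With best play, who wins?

Ana wins

Bitwise XOR of the heap sizes:
  0001  (1)
  0010  (2)
  1000  (8)
  0001  (1)
  0100  (4)
  ----
  1110  (14)
The nim-sum is 14 ≠ 0, so this is an N-position: the player to move can win; Ana has a winning move.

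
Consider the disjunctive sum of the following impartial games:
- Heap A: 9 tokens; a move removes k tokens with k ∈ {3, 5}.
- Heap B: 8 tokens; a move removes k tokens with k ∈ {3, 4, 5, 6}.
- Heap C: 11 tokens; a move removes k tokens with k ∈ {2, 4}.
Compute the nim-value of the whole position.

0

Build the Grundy sequence for heap A with g(k) = mex{g(k−s) : s ∈ {3, 5}, s ≤ k}:
g(0) = mex{} = 0
g(1) = mex{} = 0
g(2) = mex{} = 0
g(3) = mex{0} = 1
g(4) = mex{0} = 1
g(5) = mex{0} = 1
g(6) = mex{0,1} = 2
g(7) = mex{0,1} = 2
g(8) = mex{1} = 0
g(9) = mex{1,2} = 0
So g(9) = 0.
Grundy values for heap B (subtraction set {3, 4, 5, 6}):
g(0) = mex{} = 0
g(1) = mex{} = 0
g(2) = mex{} = 0
g(3) = mex{0} = 1
g(4) = mex{0} = 1
g(5) = mex{0} = 1
g(6) = mex{0,1} = 2
g(7) = mex{0,1} = 2
g(8) = mex{0,1} = 2
So g(8) = 2.
For heap C, compute g(0), g(1), … with moves {2, 4}:
k:     0  1  2  3  4  5  6  7  8  9 10 11
g(k):  0  0  1  1  2  2  0  0  1  1  2  2
So g(11) = 2.
By the Sprague-Grundy theorem, the Grundy value of a sum of independent games is the XOR of the component values.
Combined value = 0 XOR 2 XOR 2 = 0.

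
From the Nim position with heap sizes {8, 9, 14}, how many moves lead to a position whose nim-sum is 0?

3

Nim-sum: 8 ^ 9 ^ 14 = 15.
The overall nim-sum is X = 15. A heap of size p has a winning move iff p XOR X < p (reduce it to p XOR X).
  8: 8 XOR 15 = 7 < 8 — winning move (to 7).
  9: 9 XOR 15 = 6 < 9 — winning move (to 6).
  14: 14 XOR 15 = 1 < 14 — winning move (to 1).
That gives 3 winning moves.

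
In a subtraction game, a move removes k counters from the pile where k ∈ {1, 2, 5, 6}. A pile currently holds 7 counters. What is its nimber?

0

Grundy values for subtraction set {1, 2, 5, 6}:
g(0) = mex{} = 0
g(1) = mex{0} = 1
g(2) = mex{0,1} = 2
g(3) = mex{1,2} = 0
g(4) = mex{0,2} = 1
g(5) = mex{0,1} = 2
g(6) = mex{0,1,2} = 3
g(7) = mex{1,2,3} = 0
So g(7) = 0.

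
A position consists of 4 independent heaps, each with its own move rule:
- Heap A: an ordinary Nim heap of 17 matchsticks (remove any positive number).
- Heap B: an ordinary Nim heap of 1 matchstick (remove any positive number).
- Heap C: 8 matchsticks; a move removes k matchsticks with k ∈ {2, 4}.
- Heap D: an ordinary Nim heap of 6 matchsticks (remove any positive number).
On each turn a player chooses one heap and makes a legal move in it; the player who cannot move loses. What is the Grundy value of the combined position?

23

Heap A is a plain Nim heap of size 17, so its Grundy value is 17.
Heap B is a plain Nim heap of size 1, so its Grundy value is 1.
Build the Grundy sequence for heap C with g(k) = mex{g(k−s) : s ∈ {2, 4}, s ≤ k}:
g(0) = mex{} = 0
g(1) = mex{} = 0
g(2) = mex{0} = 1
g(3) = mex{0} = 1
g(4) = mex{0,1} = 2
g(5) = mex{0,1} = 2
g(6) = mex{1,2} = 0
g(7) = mex{1,2} = 0
g(8) = mex{0,2} = 1
So g(8) = 1.
Heap D is a plain Nim heap of size 6, so its Grundy value is 6.
The value of a disjunctive sum is the nim-sum of the parts.
Combined value = 17 ⊕ 1 ⊕ 1 ⊕ 6 = 23.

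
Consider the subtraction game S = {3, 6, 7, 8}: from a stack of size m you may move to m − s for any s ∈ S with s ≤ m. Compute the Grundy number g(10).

3

Grundy values for subtraction set {3, 6, 7, 8}:
g(0) = mex{} = 0
g(1) = mex{} = 0
g(2) = mex{} = 0
g(3) = mex{0} = 1
g(4) = mex{0} = 1
g(5) = mex{0} = 1
g(6) = mex{0,1} = 2
g(7) = mex{0,1} = 2
g(8) = mex{0,1} = 2
g(9) = mex{0,1,2} = 3
g(10) = mex{0,1,2} = 3
So g(10) = 3.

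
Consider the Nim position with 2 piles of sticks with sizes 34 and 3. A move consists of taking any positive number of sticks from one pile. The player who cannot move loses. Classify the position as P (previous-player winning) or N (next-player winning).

N-position

Compute the nim-sum pairwise:
34 ^ 3 = 33
The nim-sum is 33 ≠ 0, so this is an N-position: the player to move can win.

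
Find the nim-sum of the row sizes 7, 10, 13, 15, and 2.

In binary:
  0111  (7)
  1010  (10)
  1101  (13)
  1111  (15)
  0010  (2)
  ----
  1101  (13)

13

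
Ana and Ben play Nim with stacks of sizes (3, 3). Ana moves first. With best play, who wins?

Compute the nim-sum pairwise:
3 ⊕ 3 = 0
The nim-sum is 0, so this is a P-position: the player to move is in a losing position under optimal play; Ana is about to move from it and so loses — Ben wins.

Ben wins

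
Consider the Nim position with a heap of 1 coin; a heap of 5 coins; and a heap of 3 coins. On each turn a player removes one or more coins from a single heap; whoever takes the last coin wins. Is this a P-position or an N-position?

N-position

Nim-sum: 1 ⊕ 5 ⊕ 3 = 7.
The nim-sum is 7 ≠ 0, so this is an N-position: the player to move can win.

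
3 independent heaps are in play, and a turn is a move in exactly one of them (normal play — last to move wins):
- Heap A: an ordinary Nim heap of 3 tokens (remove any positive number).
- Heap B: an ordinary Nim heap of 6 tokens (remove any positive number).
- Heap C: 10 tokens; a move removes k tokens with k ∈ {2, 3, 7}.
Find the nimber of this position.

5

Heap A is a plain Nim heap of size 3, so its Grundy value is 3.
Heap B is a plain Nim heap of size 6, so its Grundy value is 6.
Build the Grundy sequence for heap C with g(k) = mex{g(k−s) : s ∈ {2, 3, 7}, s ≤ k}:
k:     0  1  2  3  4  5  6  7  8  9 10
g(k):  0  0  1  1  2  0  0  1  1  2  0
So g(10) = 0.
The value of a disjunctive sum is the nim-sum of the parts.
Combined value = 3 ⊕ 6 ⊕ 0 = 5.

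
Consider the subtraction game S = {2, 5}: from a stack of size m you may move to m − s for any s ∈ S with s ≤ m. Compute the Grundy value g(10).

1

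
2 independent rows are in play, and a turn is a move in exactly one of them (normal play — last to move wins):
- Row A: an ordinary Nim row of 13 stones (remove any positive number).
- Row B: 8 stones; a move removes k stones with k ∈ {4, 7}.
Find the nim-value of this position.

Row A is a plain Nim row of size 13, so its Grundy value is 13.
Build the Grundy sequence for row B with g(k) = mex{g(k−s) : s ∈ {4, 7}, s ≤ k}:
k:     0  1  2  3  4  5  6  7  8
g(k):  0  0  0  0  1  1  1  1  2
So g(8) = 2.
The value of a disjunctive sum is the nim-sum of the parts.
Combined value = 13 XOR 2 = 15.

15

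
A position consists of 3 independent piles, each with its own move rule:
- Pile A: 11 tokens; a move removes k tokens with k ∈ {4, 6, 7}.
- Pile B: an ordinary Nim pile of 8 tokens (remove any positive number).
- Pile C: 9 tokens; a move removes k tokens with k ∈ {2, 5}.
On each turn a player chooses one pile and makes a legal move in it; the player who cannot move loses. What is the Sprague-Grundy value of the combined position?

Build the Grundy sequence for pile A with g(k) = mex{g(k−s) : s ∈ {4, 6, 7}, s ≤ k}:
k:     0  1  2  3  4  5  6  7  8  9 10 11
g(k):  0  0  0  0  1  1  1  1  2  2  2  0
So g(11) = 0.
Pile B is a plain Nim pile of size 8, so its Grundy value is 8.
Build the Grundy sequence for pile C with g(k) = mex{g(k−s) : s ∈ {2, 5}, s ≤ k}:
g(0) = mex{} = 0
g(1) = mex{} = 0
g(2) = mex{0} = 1
g(3) = mex{0} = 1
g(4) = mex{1} = 0
g(5) = mex{0,1} = 2
g(6) = mex{0} = 1
g(7) = mex{1,2} = 0
g(8) = mex{1} = 0
g(9) = mex{0} = 1
So g(9) = 1.
The value of a disjunctive sum is the nim-sum of the parts.
Combined value = 0 XOR 8 XOR 1 = 9.

9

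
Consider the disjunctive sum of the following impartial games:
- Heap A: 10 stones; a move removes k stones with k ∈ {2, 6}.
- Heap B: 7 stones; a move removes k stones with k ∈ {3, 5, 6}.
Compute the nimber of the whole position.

3

For heap A, compute g(0), g(1), … with moves {2, 6}:
k:     0  1  2  3  4  5  6  7  8  9 10
g(k):  0  0  1  1  0  0  1  1  0  0  1
So g(10) = 1.
Grundy values for heap B (subtraction set {3, 5, 6}):
k:     0  1  2  3  4  5  6  7
g(k):  0  0  0  1  1  1  2  2
So g(7) = 2.
By the Sprague-Grundy theorem, the Grundy value of a sum of independent games is the XOR of the component values.
Combined value = 1 XOR 2 = 3.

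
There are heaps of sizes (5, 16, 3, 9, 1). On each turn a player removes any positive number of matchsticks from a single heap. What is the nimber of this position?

30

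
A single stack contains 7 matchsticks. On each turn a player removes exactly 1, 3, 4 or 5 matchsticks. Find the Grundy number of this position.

Grundy values for subtraction set {1, 3, 4, 5}:
k:     0  1  2  3  4  5  6  7
g(k):  0  1  0  1  2  3  2  3
So g(7) = 3.

3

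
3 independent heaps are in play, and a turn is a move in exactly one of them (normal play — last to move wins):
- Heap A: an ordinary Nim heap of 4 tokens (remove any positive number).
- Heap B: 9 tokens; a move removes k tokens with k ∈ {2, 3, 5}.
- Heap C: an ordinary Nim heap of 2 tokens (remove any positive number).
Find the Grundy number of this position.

Heap A is a plain Nim heap of size 4, so its Grundy value is 4.
Build the Grundy sequence for heap B with g(k) = mex{g(k−s) : s ∈ {2, 3, 5}, s ≤ k}:
g(0) = mex{} = 0
g(1) = mex{} = 0
g(2) = mex{0} = 1
g(3) = mex{0} = 1
g(4) = mex{0,1} = 2
g(5) = mex{0,1} = 2
g(6) = mex{0,1,2} = 3
g(7) = mex{1,2} = 0
g(8) = mex{1,2,3} = 0
g(9) = mex{0,2,3} = 1
So g(9) = 1.
Heap C is a plain Nim heap of size 2, so its Grundy value is 2.
By the Sprague-Grundy theorem, the Grundy value of a sum of independent games is the XOR of the component values.
Combined value = 4 XOR 1 XOR 2 = 7.

7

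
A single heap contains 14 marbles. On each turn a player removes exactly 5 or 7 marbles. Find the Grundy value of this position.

Grundy values for subtraction set {5, 7}:
g(0) = mex{} = 0
g(1) = mex{} = 0
g(2) = mex{} = 0
g(3) = mex{} = 0
g(4) = mex{} = 0
g(5) = mex{0} = 1
g(6) = mex{0} = 1
g(7) = mex{0} = 1
g(8) = mex{0} = 1
g(9) = mex{0} = 1
g(10) = mex{0,1} = 2
g(11) = mex{0,1} = 2
g(12) = mex{1} = 0
g(13) = mex{1} = 0
g(14) = mex{1} = 0
So g(14) = 0.

0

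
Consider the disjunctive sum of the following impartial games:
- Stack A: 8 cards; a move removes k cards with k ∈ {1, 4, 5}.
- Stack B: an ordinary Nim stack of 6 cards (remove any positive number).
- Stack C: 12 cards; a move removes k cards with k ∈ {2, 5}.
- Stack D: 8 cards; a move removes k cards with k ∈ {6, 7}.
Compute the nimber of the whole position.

Grundy values for stack A (subtraction set {1, 4, 5}):
g(0) = mex{} = 0
g(1) = mex{0} = 1
g(2) = mex{1} = 0
g(3) = mex{0} = 1
g(4) = mex{0,1} = 2
g(5) = mex{0,1,2} = 3
g(6) = mex{0,1,3} = 2
g(7) = mex{0,1,2} = 3
g(8) = mex{1,2,3} = 0
So g(8) = 0.
Stack B is a plain Nim stack of size 6, so its Grundy value is 6.
Build the Grundy sequence for stack C with g(k) = mex{g(k−s) : s ∈ {2, 5}, s ≤ k}:
k:     0  1  2  3  4  5  6  7  8  9 10 11 12
g(k):  0  0  1  1  0  2  1  0  0  1  1  0  2
So g(12) = 2.
Build the Grundy sequence for stack D with g(k) = mex{g(k−s) : s ∈ {6, 7}, s ≤ k}:
g(0) = mex{} = 0
g(1) = mex{} = 0
g(2) = mex{} = 0
g(3) = mex{} = 0
g(4) = mex{} = 0
g(5) = mex{} = 0
g(6) = mex{0} = 1
g(7) = mex{0} = 1
g(8) = mex{0} = 1
So g(8) = 1.
The value of a disjunctive sum is the nim-sum of the parts.
Combined value = 0 ⊕ 6 ⊕ 2 ⊕ 1 = 5.

5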